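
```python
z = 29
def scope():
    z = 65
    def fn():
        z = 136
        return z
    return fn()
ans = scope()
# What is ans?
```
136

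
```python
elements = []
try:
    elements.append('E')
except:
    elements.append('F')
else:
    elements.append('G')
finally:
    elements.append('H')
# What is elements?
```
['E', 'G', 'H']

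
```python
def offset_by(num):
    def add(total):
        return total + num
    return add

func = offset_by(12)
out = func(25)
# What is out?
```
37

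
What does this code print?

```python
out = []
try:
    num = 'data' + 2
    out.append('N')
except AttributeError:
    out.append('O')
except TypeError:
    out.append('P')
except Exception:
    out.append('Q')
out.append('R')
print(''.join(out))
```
PR

TypeError matches before generic Exception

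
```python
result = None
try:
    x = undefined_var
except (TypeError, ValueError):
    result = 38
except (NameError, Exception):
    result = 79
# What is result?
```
79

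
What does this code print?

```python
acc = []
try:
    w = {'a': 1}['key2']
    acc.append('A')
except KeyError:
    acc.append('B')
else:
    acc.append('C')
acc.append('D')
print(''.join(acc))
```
BD

else block skipped when exception is caught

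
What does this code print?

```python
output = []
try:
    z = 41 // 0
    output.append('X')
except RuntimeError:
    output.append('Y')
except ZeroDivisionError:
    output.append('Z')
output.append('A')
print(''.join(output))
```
ZA

ZeroDivisionError is caught by its specific handler, not RuntimeError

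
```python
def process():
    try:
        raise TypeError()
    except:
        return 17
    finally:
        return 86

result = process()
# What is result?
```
86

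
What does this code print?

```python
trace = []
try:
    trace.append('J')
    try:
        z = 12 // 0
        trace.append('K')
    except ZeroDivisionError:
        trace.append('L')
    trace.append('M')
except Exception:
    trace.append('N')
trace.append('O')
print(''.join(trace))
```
JLMO

Inner exception caught by inner handler, outer continues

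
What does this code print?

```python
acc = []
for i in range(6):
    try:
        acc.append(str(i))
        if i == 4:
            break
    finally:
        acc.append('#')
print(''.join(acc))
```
0#1#2#3#4#

finally runs even when breaking out of loop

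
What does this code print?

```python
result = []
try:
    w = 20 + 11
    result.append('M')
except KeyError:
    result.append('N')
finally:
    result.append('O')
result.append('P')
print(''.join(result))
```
MOP

finally runs after normal execution too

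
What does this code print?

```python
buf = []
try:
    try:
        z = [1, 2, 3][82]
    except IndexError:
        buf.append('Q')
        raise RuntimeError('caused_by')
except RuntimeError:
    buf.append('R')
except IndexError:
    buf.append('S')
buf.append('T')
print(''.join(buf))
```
QRT

RuntimeError raised and caught, original IndexError not re-raised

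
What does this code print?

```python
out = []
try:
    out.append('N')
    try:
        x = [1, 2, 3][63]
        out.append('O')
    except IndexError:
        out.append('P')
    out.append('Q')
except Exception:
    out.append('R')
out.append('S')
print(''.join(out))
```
NPQS

Inner exception caught by inner handler, outer continues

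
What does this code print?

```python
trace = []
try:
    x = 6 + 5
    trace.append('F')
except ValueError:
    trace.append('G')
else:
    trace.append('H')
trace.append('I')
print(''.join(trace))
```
FHI

else block runs when no exception occurs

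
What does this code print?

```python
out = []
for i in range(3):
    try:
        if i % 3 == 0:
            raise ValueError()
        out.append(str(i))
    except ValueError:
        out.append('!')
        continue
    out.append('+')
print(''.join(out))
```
!1+2+

continue in except skips rest of loop body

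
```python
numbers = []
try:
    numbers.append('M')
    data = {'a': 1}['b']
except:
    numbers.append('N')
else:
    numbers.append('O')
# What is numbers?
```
['M', 'N']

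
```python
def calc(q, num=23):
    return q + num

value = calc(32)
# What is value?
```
55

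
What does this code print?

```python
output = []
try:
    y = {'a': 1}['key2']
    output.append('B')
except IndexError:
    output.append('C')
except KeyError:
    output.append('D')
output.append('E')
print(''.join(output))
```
DE

KeyError is caught by its specific handler, not IndexError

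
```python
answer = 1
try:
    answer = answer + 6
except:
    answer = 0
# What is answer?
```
7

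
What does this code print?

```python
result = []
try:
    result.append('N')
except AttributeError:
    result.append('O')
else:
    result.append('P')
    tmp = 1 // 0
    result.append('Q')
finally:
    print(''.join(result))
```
NP

Try succeeds, else appends 'P', ZeroDivisionError in else is uncaught, finally prints before exception propagates ('Q' never appended)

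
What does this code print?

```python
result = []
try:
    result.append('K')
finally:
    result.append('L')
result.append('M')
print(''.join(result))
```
KLM

try/finally without except, no exception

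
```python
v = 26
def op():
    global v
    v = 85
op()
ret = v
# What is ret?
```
85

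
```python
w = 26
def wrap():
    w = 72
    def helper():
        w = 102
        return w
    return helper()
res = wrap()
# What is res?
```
102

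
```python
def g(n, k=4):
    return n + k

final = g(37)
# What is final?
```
41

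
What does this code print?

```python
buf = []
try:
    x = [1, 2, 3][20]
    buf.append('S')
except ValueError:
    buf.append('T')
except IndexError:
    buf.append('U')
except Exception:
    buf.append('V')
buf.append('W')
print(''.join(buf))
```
UW

IndexError matches before generic Exception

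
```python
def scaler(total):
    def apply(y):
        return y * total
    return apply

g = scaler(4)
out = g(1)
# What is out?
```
4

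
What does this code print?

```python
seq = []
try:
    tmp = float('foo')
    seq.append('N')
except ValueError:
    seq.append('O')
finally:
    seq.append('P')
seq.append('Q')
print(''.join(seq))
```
OPQ

finally always runs, even after exception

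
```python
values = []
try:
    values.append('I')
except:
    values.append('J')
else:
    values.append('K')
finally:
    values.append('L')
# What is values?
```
['I', 'K', 'L']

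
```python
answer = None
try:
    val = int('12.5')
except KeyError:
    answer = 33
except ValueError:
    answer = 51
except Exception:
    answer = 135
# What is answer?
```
51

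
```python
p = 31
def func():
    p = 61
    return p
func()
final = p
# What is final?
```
31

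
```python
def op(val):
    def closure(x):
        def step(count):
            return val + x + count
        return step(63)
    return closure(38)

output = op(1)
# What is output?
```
102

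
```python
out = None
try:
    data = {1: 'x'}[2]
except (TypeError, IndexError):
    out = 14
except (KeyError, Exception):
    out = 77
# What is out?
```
77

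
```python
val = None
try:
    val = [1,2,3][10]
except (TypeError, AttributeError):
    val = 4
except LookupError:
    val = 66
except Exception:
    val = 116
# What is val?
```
66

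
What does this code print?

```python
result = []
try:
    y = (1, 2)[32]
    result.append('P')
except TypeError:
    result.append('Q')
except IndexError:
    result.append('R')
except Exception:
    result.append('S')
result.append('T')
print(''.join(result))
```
RT

IndexError matches before generic Exception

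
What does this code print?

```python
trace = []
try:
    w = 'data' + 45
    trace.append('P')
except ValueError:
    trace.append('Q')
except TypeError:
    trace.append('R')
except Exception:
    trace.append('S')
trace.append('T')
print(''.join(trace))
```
RT

TypeError matches before generic Exception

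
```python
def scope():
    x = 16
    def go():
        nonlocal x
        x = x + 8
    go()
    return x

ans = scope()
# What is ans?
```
24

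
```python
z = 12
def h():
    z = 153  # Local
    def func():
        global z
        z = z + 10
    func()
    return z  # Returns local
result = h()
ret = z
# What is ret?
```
22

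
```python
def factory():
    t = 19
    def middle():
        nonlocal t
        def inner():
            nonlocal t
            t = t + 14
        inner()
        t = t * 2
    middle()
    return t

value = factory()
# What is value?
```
66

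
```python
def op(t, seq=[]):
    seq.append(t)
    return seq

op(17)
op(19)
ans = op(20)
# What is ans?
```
[17, 19, 20]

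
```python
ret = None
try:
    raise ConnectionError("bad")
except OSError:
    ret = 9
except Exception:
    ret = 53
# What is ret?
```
9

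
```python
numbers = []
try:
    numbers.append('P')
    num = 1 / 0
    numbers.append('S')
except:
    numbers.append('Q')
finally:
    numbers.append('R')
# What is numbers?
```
['P', 'Q', 'R']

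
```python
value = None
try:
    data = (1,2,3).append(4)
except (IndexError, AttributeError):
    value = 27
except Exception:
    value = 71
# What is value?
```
27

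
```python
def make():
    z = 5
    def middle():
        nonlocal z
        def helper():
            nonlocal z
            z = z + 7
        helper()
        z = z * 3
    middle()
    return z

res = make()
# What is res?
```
36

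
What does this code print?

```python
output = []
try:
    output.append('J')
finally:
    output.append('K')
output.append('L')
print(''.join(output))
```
JKL

try/finally without except, no exception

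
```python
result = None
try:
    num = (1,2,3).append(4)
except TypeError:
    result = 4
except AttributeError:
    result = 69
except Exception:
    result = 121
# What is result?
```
69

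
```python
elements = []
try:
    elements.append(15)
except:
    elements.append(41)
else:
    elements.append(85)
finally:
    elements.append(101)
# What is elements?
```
[15, 85, 101]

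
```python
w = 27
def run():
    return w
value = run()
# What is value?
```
27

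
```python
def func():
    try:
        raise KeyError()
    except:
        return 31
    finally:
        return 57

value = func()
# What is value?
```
57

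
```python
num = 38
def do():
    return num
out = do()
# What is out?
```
38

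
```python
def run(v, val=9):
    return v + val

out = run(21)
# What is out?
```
30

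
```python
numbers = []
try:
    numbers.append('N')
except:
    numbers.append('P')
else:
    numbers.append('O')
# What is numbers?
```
['N', 'O']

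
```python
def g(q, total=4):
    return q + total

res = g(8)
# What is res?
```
12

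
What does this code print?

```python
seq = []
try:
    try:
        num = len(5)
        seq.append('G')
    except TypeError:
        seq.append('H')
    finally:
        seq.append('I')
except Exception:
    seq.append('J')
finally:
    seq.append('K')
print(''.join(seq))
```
HIK

Both finally blocks run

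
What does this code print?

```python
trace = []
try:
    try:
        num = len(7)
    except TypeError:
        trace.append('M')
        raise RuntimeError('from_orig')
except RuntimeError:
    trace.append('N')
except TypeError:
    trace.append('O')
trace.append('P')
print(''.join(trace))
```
MNP

RuntimeError raised and caught, original TypeError not re-raised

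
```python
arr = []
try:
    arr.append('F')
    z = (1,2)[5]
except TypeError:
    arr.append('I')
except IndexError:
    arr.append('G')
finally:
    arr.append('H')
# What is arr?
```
['F', 'G', 'H']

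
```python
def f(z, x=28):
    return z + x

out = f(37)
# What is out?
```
65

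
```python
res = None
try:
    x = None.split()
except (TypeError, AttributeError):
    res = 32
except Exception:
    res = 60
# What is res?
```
32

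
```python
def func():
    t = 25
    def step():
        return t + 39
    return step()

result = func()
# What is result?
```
64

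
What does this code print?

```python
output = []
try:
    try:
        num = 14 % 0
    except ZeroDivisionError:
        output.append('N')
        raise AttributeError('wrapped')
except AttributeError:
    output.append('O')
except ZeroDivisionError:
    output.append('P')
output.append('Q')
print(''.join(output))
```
NOQ

AttributeError raised and caught, original ZeroDivisionError not re-raised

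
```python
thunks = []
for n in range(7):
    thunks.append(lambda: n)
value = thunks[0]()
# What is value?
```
6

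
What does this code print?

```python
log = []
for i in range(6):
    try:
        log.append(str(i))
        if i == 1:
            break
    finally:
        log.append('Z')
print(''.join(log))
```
0Z1Z

finally runs even when breaking out of loop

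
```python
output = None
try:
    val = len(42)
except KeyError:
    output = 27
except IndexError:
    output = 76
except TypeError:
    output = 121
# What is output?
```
121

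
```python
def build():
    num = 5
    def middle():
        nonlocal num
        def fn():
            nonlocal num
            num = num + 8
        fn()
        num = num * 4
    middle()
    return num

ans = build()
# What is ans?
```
52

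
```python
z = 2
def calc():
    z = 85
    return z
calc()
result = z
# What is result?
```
2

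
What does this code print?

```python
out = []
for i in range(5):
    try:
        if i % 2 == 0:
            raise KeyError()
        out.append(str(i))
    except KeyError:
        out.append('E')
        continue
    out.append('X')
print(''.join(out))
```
E1XE3XE

continue in except skips rest of loop body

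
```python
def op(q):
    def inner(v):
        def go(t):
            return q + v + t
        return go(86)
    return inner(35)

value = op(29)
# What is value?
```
150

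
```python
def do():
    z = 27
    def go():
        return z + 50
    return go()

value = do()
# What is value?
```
77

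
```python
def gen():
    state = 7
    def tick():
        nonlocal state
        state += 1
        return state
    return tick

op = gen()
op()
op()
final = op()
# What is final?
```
10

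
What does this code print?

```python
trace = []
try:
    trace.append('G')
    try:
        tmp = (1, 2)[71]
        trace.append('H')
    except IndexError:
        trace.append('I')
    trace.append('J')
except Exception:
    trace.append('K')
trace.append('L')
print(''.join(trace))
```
GIJL

Inner exception caught by inner handler, outer continues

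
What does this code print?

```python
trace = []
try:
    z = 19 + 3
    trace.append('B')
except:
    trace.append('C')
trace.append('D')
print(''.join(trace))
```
BD

No exception, try block completes normally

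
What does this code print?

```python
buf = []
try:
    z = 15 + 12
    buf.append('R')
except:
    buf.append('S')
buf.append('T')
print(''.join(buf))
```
RT

No exception, try block completes normally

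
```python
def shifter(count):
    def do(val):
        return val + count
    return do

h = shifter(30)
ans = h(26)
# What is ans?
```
56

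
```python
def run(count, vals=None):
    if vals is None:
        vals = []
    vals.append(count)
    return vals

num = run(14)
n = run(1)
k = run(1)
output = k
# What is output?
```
[1]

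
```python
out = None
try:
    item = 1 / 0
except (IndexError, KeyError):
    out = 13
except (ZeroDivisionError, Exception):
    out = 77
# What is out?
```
77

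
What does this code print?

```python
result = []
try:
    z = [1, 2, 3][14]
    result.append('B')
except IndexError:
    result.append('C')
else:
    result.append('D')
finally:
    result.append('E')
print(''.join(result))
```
CE

Exception: except runs, else skipped, finally runs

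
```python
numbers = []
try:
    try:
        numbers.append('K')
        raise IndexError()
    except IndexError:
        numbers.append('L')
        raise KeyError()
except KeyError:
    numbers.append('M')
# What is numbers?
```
['K', 'L', 'M']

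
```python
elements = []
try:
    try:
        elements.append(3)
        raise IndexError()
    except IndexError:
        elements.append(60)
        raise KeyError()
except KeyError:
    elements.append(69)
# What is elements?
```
[3, 60, 69]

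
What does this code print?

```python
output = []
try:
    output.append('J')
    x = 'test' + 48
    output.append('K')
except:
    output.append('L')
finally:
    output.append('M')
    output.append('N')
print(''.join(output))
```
JLMN

Code before exception runs, then except, then all of finally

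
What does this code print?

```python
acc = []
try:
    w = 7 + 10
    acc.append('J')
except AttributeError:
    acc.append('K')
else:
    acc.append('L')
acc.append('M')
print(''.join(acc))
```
JLM

else block runs when no exception occurs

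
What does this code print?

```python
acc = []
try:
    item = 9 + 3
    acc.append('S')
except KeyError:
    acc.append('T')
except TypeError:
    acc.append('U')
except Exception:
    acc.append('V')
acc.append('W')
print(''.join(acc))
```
SW

No exception, try block completes normally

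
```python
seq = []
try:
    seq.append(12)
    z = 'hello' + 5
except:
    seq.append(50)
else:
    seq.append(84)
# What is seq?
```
[12, 50]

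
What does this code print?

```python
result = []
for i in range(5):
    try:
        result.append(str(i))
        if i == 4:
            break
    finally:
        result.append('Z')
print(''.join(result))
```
0Z1Z2Z3Z4Z

finally runs even when breaking out of loop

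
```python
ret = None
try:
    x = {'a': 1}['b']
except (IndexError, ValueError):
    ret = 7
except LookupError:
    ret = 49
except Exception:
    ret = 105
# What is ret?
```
49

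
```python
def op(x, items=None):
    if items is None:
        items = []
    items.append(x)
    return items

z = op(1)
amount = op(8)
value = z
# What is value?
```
[1]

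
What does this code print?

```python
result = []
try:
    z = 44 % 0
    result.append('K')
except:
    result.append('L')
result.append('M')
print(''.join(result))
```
LM

Exception raised in try, caught by bare except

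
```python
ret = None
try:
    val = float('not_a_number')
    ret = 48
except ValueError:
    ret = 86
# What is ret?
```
86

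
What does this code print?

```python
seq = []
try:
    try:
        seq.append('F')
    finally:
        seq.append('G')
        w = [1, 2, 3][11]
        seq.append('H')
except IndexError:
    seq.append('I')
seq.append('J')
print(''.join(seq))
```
FGIJ

Exception in inner finally caught by outer except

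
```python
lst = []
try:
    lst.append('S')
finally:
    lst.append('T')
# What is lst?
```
['S', 'T']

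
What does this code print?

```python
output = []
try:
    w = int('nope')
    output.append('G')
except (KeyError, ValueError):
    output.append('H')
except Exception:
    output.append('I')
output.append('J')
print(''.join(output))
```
HJ

ValueError matches tuple containing it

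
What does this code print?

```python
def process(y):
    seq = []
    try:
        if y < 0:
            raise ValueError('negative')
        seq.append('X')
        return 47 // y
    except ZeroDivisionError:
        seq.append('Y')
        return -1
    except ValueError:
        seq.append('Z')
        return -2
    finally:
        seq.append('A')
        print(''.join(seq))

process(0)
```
XYA

y=0 causes ZeroDivisionError, caught, finally prints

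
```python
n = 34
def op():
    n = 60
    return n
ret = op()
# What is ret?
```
60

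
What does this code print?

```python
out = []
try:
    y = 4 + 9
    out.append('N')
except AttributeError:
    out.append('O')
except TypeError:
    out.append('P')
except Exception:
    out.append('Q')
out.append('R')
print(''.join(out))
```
NR

No exception, try block completes normally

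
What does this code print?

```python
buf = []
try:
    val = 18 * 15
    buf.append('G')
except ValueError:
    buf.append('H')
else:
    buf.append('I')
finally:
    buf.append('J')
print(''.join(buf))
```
GIJ

else runs before finally when no exception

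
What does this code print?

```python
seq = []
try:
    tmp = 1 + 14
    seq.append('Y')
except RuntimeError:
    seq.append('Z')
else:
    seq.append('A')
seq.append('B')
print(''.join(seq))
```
YAB

else block runs when no exception occurs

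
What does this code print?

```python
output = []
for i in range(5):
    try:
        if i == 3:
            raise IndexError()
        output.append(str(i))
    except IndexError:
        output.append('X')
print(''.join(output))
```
012X4

Exception on i=3 caught, loop continues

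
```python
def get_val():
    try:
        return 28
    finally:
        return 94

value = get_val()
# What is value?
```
94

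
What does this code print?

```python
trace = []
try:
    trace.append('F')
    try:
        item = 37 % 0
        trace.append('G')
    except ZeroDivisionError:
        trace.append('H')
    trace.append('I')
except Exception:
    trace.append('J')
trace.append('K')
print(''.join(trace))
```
FHIK

Inner exception caught by inner handler, outer continues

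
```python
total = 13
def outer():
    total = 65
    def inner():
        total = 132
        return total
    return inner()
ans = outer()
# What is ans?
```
132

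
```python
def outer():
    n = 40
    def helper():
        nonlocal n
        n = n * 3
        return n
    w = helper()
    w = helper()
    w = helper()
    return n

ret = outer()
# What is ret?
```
1080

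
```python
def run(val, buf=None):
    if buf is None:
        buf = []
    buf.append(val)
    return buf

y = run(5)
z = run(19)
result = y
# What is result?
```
[5]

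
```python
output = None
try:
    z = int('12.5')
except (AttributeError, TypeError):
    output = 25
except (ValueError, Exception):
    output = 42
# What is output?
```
42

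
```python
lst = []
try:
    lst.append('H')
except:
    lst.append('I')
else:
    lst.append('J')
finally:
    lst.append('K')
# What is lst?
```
['H', 'J', 'K']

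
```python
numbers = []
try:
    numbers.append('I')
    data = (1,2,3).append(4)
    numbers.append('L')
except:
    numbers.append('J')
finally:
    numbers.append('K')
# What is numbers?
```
['I', 'J', 'K']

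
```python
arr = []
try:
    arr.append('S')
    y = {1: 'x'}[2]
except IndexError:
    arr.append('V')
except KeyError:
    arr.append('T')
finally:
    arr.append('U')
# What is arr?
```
['S', 'T', 'U']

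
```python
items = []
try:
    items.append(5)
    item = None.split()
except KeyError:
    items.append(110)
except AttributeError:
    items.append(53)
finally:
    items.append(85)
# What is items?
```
[5, 53, 85]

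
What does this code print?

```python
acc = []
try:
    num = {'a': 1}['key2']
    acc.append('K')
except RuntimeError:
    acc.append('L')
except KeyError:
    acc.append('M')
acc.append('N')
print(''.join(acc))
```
MN

KeyError is caught by its specific handler, not RuntimeError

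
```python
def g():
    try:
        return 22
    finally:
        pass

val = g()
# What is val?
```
22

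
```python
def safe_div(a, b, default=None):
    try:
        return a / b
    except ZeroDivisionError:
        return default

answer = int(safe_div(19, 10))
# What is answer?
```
1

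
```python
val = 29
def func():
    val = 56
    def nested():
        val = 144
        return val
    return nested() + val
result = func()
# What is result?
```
200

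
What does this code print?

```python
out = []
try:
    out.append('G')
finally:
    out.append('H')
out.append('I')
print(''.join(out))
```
GHI

try/finally without except, no exception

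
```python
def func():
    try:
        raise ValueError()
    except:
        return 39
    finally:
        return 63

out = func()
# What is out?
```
63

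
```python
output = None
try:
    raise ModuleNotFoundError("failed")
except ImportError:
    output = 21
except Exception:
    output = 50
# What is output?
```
21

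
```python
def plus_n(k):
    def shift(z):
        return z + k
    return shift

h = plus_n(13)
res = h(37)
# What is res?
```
50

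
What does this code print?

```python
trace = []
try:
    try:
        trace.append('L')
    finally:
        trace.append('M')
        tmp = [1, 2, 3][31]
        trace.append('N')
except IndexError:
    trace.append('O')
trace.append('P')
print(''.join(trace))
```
LMOP

Exception in inner finally caught by outer except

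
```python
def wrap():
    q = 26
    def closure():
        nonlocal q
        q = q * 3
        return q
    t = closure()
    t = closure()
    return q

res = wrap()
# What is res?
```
234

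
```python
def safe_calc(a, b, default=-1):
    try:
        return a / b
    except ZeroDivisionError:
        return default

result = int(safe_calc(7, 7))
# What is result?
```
1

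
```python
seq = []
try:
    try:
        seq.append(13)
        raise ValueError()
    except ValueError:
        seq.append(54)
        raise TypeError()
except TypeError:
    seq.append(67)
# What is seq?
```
[13, 54, 67]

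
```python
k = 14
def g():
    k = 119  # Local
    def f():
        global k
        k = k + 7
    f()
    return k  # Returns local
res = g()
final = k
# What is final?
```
21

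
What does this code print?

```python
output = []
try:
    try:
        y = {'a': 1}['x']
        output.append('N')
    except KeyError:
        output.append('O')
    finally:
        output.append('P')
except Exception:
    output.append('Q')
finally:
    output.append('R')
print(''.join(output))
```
OPR

Both finally blocks run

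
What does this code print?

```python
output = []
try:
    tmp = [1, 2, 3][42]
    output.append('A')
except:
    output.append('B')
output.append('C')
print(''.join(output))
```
BC

Exception raised in try, caught by bare except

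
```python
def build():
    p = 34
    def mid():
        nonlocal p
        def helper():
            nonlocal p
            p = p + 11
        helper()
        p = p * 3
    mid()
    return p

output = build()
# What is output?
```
135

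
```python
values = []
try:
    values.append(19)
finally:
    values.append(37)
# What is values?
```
[19, 37]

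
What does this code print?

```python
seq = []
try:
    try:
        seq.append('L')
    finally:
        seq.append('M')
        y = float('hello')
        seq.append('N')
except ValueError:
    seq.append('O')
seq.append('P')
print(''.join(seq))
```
LMOP

Exception in inner finally caught by outer except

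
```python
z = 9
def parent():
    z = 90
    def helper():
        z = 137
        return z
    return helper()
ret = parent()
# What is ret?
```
137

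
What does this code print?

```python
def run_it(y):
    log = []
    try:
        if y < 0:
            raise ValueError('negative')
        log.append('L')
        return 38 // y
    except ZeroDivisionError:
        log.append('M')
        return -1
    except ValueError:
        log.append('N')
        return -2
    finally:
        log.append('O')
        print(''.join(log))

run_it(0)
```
LMO

y=0 causes ZeroDivisionError, caught, finally prints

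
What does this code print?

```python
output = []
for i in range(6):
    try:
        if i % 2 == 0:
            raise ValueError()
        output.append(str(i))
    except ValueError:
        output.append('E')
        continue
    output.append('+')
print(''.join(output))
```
E1+E3+E5+

continue in except skips rest of loop body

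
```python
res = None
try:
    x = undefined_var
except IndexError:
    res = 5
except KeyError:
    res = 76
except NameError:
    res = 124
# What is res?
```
124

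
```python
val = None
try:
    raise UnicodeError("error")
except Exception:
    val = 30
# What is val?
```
30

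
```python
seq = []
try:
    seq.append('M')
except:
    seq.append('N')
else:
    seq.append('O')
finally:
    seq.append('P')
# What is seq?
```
['M', 'O', 'P']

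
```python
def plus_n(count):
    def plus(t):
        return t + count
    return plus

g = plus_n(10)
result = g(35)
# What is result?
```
45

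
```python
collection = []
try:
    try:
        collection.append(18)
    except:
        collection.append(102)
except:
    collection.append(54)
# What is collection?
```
[18]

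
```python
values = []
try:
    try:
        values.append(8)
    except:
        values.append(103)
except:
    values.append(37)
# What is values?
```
[8]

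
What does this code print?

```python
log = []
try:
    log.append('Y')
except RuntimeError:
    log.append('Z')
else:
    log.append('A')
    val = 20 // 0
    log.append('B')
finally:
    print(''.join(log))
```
YA

Try succeeds, else appends 'A', ZeroDivisionError in else is uncaught, finally prints before exception propagates ('B' never appended)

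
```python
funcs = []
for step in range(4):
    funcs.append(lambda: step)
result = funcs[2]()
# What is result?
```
3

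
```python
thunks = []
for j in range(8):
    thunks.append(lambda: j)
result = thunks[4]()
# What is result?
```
7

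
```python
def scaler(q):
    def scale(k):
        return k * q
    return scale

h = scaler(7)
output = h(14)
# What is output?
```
98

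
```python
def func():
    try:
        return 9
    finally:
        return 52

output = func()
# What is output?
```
52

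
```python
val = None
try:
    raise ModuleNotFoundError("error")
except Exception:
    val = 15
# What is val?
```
15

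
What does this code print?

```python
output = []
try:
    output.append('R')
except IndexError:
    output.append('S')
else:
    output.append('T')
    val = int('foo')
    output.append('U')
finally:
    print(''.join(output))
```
RT

Try succeeds, else appends 'T', ValueError in else is uncaught, finally prints before exception propagates ('U' never appended)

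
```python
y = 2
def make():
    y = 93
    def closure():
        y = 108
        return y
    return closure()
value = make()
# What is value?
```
108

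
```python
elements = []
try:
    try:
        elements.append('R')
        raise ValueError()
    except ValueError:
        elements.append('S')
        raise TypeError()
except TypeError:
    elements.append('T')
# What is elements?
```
['R', 'S', 'T']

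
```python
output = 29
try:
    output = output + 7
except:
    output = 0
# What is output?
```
36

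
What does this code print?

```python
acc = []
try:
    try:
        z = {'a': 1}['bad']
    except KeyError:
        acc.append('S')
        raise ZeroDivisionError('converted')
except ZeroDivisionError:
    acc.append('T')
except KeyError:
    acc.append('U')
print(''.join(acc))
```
ST

New ZeroDivisionError raised, caught by outer ZeroDivisionError handler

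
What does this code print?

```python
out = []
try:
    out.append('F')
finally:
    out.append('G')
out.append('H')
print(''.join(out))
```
FGH

try/finally without except, no exception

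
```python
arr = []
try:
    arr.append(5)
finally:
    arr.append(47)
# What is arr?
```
[5, 47]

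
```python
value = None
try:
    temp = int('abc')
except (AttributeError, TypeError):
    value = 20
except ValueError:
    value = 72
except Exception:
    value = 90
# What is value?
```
72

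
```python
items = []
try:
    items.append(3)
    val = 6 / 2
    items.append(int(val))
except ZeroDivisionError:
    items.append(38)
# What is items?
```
[3, 3]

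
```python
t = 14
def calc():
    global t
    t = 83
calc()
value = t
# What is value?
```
83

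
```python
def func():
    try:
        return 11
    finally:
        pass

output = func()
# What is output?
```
11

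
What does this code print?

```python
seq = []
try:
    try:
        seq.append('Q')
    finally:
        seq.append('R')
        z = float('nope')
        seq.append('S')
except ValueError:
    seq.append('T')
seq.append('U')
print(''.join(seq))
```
QRTU

Exception in inner finally caught by outer except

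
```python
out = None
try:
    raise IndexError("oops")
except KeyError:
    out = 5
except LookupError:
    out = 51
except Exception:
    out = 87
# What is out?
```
51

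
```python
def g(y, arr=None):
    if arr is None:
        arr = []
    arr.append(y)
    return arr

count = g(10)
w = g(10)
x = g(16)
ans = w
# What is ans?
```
[10]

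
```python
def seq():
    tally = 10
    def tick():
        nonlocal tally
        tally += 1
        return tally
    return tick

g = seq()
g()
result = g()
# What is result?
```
12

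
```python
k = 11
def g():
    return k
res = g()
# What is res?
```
11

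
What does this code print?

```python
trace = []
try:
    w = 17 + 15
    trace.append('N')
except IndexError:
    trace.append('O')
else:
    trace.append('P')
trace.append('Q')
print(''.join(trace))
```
NPQ

else block runs when no exception occurs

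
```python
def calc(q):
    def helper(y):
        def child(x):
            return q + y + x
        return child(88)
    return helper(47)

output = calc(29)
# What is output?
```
164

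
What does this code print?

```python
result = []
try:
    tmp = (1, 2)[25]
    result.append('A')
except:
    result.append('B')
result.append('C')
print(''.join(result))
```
BC

Exception raised in try, caught by bare except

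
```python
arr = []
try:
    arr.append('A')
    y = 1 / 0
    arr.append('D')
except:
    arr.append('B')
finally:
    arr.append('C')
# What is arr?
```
['A', 'B', 'C']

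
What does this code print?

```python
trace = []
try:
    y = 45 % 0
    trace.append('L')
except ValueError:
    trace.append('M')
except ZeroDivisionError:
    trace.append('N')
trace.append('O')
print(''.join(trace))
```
NO

ZeroDivisionError is caught by its specific handler, not ValueError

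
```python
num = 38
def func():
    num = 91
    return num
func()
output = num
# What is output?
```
38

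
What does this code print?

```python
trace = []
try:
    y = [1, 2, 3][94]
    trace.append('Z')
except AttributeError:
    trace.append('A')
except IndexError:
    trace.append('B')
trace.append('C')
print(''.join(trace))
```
BC

IndexError is caught by its specific handler, not AttributeError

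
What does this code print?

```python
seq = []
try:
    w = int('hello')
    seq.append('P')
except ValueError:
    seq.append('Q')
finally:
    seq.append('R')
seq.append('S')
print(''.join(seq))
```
QRS

finally always runs, even after exception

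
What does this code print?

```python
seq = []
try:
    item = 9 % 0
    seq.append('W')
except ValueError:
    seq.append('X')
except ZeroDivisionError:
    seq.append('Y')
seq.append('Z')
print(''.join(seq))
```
YZ

ZeroDivisionError is caught by its specific handler, not ValueError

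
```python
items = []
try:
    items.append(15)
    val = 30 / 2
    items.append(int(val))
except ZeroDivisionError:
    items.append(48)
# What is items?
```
[15, 15]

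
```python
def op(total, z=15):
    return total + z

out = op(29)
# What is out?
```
44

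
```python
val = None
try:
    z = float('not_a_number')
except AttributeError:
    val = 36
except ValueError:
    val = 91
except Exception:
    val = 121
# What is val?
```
91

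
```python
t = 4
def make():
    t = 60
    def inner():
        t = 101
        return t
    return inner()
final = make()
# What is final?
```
101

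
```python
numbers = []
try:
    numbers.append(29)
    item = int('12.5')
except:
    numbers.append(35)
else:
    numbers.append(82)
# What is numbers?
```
[29, 35]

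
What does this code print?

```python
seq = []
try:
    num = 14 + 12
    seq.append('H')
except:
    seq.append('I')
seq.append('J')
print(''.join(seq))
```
HJ

No exception, try block completes normally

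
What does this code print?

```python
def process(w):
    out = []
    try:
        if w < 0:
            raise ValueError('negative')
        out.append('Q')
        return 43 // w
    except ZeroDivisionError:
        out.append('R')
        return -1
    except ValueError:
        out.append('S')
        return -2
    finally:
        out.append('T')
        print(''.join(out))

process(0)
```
QRT

w=0 causes ZeroDivisionError, caught, finally prints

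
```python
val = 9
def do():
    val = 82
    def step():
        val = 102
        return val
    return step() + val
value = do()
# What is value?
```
184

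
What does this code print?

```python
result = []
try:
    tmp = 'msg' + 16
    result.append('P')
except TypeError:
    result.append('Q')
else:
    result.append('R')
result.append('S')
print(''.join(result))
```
QS

else block skipped when exception is caught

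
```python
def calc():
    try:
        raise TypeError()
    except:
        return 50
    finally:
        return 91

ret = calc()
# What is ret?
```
91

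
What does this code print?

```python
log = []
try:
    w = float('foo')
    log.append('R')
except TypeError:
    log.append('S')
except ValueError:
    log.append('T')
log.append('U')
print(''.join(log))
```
TU

ValueError is caught by its specific handler, not TypeError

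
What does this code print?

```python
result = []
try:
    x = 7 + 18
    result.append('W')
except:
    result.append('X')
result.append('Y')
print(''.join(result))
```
WY

No exception, try block completes normally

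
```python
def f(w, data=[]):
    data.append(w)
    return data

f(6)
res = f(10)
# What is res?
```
[6, 10]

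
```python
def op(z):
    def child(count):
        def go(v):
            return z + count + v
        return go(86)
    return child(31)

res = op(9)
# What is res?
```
126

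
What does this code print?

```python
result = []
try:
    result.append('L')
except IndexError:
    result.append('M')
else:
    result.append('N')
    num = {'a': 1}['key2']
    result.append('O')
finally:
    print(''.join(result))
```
LN

Try succeeds, else appends 'N', KeyError in else is uncaught, finally prints before exception propagates ('O' never appended)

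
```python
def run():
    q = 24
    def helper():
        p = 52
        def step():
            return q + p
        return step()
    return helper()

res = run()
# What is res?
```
76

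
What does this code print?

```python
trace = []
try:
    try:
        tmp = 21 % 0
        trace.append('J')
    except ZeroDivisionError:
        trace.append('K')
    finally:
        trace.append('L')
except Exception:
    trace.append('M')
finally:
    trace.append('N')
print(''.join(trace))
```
KLN

Both finally blocks run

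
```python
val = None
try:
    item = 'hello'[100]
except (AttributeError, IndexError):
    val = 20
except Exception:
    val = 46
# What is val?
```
20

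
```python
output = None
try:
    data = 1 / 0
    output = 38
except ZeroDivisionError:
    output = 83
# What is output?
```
83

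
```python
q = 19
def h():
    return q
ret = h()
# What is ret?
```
19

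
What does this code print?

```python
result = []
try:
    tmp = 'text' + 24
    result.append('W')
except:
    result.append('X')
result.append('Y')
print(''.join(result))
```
XY

Exception raised in try, caught by bare except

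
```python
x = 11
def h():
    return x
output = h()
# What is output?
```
11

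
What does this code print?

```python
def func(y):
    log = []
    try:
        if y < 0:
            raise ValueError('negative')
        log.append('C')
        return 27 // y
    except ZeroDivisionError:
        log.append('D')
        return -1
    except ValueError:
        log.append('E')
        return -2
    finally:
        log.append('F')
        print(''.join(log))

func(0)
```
CDF

y=0 causes ZeroDivisionError, caught, finally prints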